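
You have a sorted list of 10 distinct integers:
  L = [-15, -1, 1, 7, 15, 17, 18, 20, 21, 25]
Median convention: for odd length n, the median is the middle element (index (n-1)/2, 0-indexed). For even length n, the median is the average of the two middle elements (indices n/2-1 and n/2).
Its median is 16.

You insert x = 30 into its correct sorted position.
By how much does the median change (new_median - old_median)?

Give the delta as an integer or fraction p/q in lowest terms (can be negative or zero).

Answer: 1

Derivation:
Old median = 16
After inserting x = 30: new sorted = [-15, -1, 1, 7, 15, 17, 18, 20, 21, 25, 30]
New median = 17
Delta = 17 - 16 = 1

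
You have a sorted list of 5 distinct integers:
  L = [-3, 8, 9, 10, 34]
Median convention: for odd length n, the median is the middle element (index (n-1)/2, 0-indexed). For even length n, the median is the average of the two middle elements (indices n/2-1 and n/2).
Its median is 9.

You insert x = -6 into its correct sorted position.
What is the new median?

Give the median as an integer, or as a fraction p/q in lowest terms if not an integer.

Old list (sorted, length 5): [-3, 8, 9, 10, 34]
Old median = 9
Insert x = -6
Old length odd (5). Middle was index 2 = 9.
New length even (6). New median = avg of two middle elements.
x = -6: 0 elements are < x, 5 elements are > x.
New sorted list: [-6, -3, 8, 9, 10, 34]
New median = 17/2

Answer: 17/2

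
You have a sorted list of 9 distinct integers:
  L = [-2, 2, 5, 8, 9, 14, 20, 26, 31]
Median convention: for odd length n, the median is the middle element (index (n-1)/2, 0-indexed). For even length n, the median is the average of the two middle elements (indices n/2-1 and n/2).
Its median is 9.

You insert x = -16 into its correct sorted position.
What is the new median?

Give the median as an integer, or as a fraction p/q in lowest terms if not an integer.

Old list (sorted, length 9): [-2, 2, 5, 8, 9, 14, 20, 26, 31]
Old median = 9
Insert x = -16
Old length odd (9). Middle was index 4 = 9.
New length even (10). New median = avg of two middle elements.
x = -16: 0 elements are < x, 9 elements are > x.
New sorted list: [-16, -2, 2, 5, 8, 9, 14, 20, 26, 31]
New median = 17/2

Answer: 17/2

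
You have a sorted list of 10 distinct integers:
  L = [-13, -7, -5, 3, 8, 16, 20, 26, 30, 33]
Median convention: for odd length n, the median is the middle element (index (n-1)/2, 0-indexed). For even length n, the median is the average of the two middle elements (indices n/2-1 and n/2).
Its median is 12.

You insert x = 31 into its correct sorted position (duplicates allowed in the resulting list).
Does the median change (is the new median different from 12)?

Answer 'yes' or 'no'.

Answer: yes

Derivation:
Old median = 12
Insert x = 31
New median = 16
Changed? yes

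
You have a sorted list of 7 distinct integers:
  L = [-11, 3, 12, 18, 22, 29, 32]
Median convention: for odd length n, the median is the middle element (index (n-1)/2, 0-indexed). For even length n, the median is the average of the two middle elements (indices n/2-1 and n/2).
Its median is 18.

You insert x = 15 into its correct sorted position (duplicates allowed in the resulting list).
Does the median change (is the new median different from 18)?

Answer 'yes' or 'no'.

Answer: yes

Derivation:
Old median = 18
Insert x = 15
New median = 33/2
Changed? yes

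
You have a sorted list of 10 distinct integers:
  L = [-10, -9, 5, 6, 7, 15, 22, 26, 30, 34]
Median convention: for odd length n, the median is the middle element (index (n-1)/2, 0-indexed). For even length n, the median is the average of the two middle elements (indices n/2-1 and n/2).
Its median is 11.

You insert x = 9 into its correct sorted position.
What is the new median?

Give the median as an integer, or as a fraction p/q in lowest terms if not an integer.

Old list (sorted, length 10): [-10, -9, 5, 6, 7, 15, 22, 26, 30, 34]
Old median = 11
Insert x = 9
Old length even (10). Middle pair: indices 4,5 = 7,15.
New length odd (11). New median = single middle element.
x = 9: 5 elements are < x, 5 elements are > x.
New sorted list: [-10, -9, 5, 6, 7, 9, 15, 22, 26, 30, 34]
New median = 9

Answer: 9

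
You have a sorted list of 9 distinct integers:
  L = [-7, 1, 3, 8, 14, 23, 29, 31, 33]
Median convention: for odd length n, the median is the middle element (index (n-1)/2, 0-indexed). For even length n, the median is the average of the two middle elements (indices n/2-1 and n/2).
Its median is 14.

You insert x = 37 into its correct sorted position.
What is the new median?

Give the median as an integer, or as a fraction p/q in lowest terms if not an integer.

Answer: 37/2

Derivation:
Old list (sorted, length 9): [-7, 1, 3, 8, 14, 23, 29, 31, 33]
Old median = 14
Insert x = 37
Old length odd (9). Middle was index 4 = 14.
New length even (10). New median = avg of two middle elements.
x = 37: 9 elements are < x, 0 elements are > x.
New sorted list: [-7, 1, 3, 8, 14, 23, 29, 31, 33, 37]
New median = 37/2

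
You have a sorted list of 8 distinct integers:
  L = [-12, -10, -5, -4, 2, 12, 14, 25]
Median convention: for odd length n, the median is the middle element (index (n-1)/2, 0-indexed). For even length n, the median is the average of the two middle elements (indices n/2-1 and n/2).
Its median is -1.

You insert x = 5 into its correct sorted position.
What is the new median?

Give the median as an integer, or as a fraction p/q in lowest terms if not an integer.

Answer: 2

Derivation:
Old list (sorted, length 8): [-12, -10, -5, -4, 2, 12, 14, 25]
Old median = -1
Insert x = 5
Old length even (8). Middle pair: indices 3,4 = -4,2.
New length odd (9). New median = single middle element.
x = 5: 5 elements are < x, 3 elements are > x.
New sorted list: [-12, -10, -5, -4, 2, 5, 12, 14, 25]
New median = 2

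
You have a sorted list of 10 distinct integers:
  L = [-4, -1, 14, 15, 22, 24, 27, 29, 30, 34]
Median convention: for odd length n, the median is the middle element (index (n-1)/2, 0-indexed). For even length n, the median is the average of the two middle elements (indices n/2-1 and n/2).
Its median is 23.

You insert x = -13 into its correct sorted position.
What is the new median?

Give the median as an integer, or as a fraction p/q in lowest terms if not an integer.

Old list (sorted, length 10): [-4, -1, 14, 15, 22, 24, 27, 29, 30, 34]
Old median = 23
Insert x = -13
Old length even (10). Middle pair: indices 4,5 = 22,24.
New length odd (11). New median = single middle element.
x = -13: 0 elements are < x, 10 elements are > x.
New sorted list: [-13, -4, -1, 14, 15, 22, 24, 27, 29, 30, 34]
New median = 22

Answer: 22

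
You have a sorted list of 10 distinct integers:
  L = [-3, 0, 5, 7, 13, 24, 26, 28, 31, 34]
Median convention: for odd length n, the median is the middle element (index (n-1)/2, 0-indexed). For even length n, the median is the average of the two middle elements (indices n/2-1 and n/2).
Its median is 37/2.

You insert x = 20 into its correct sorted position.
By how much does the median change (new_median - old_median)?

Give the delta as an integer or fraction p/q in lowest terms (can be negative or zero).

Answer: 3/2

Derivation:
Old median = 37/2
After inserting x = 20: new sorted = [-3, 0, 5, 7, 13, 20, 24, 26, 28, 31, 34]
New median = 20
Delta = 20 - 37/2 = 3/2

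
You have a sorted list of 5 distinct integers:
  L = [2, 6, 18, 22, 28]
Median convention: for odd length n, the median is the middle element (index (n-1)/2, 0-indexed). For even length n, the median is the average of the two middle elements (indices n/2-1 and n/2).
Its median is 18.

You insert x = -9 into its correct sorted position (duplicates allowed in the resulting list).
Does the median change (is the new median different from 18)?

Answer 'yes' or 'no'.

Old median = 18
Insert x = -9
New median = 12
Changed? yes

Answer: yes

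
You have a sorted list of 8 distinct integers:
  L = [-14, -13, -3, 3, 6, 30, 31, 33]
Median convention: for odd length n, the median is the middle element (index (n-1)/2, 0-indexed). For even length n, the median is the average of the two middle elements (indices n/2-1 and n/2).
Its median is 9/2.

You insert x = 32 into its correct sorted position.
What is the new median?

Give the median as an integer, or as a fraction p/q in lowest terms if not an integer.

Answer: 6

Derivation:
Old list (sorted, length 8): [-14, -13, -3, 3, 6, 30, 31, 33]
Old median = 9/2
Insert x = 32
Old length even (8). Middle pair: indices 3,4 = 3,6.
New length odd (9). New median = single middle element.
x = 32: 7 elements are < x, 1 elements are > x.
New sorted list: [-14, -13, -3, 3, 6, 30, 31, 32, 33]
New median = 6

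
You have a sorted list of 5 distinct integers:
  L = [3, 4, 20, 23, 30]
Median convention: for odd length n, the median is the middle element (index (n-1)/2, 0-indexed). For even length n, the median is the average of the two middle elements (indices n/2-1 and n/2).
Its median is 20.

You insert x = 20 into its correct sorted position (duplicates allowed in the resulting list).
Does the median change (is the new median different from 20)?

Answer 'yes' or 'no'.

Old median = 20
Insert x = 20
New median = 20
Changed? no

Answer: no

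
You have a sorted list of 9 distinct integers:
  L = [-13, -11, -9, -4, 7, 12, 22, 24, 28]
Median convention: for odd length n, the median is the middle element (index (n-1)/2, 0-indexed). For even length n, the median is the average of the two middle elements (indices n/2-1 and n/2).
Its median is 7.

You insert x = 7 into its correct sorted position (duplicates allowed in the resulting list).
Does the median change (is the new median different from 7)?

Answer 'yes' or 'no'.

Answer: no

Derivation:
Old median = 7
Insert x = 7
New median = 7
Changed? no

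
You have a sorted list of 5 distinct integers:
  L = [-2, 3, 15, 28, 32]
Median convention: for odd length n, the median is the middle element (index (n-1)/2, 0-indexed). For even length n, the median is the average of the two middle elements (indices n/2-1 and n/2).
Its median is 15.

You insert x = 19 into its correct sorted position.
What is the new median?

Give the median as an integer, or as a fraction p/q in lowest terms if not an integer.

Old list (sorted, length 5): [-2, 3, 15, 28, 32]
Old median = 15
Insert x = 19
Old length odd (5). Middle was index 2 = 15.
New length even (6). New median = avg of two middle elements.
x = 19: 3 elements are < x, 2 elements are > x.
New sorted list: [-2, 3, 15, 19, 28, 32]
New median = 17

Answer: 17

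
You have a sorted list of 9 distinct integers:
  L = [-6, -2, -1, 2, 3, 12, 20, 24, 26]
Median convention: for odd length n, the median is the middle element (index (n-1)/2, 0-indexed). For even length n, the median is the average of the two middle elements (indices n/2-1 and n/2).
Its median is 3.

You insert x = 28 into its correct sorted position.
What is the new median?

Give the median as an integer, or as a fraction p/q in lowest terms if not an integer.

Answer: 15/2

Derivation:
Old list (sorted, length 9): [-6, -2, -1, 2, 3, 12, 20, 24, 26]
Old median = 3
Insert x = 28
Old length odd (9). Middle was index 4 = 3.
New length even (10). New median = avg of two middle elements.
x = 28: 9 elements are < x, 0 elements are > x.
New sorted list: [-6, -2, -1, 2, 3, 12, 20, 24, 26, 28]
New median = 15/2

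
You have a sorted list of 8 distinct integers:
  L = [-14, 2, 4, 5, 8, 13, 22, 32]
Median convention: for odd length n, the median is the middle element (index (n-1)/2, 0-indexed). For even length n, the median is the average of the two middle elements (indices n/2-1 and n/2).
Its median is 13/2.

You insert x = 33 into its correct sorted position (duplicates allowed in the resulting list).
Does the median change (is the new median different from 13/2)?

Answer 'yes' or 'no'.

Old median = 13/2
Insert x = 33
New median = 8
Changed? yes

Answer: yes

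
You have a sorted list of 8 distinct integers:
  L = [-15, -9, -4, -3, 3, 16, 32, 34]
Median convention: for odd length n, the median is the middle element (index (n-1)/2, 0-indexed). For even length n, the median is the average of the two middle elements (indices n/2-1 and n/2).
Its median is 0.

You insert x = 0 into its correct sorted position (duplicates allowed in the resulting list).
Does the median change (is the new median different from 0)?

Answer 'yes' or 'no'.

Old median = 0
Insert x = 0
New median = 0
Changed? no

Answer: no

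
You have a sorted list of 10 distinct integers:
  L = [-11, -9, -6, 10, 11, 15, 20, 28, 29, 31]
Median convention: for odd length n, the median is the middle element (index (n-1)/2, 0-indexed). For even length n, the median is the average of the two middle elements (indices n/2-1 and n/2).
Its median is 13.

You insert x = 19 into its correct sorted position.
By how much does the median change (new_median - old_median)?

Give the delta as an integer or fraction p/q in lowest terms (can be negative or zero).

Answer: 2

Derivation:
Old median = 13
After inserting x = 19: new sorted = [-11, -9, -6, 10, 11, 15, 19, 20, 28, 29, 31]
New median = 15
Delta = 15 - 13 = 2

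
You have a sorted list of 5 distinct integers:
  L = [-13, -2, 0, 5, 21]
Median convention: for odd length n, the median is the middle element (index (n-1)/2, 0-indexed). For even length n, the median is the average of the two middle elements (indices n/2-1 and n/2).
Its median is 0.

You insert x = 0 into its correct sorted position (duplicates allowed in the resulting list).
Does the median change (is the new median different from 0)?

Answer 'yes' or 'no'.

Answer: no

Derivation:
Old median = 0
Insert x = 0
New median = 0
Changed? no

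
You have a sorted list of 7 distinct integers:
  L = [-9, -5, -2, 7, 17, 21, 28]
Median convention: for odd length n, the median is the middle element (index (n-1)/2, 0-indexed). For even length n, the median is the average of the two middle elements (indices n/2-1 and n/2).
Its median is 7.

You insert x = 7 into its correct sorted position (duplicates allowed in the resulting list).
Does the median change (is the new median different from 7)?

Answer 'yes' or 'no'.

Answer: no

Derivation:
Old median = 7
Insert x = 7
New median = 7
Changed? no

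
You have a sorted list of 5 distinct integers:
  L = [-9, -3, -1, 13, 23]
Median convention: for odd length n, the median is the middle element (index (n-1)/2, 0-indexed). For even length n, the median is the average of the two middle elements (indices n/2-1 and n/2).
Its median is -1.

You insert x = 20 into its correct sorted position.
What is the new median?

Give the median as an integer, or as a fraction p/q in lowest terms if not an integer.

Answer: 6

Derivation:
Old list (sorted, length 5): [-9, -3, -1, 13, 23]
Old median = -1
Insert x = 20
Old length odd (5). Middle was index 2 = -1.
New length even (6). New median = avg of two middle elements.
x = 20: 4 elements are < x, 1 elements are > x.
New sorted list: [-9, -3, -1, 13, 20, 23]
New median = 6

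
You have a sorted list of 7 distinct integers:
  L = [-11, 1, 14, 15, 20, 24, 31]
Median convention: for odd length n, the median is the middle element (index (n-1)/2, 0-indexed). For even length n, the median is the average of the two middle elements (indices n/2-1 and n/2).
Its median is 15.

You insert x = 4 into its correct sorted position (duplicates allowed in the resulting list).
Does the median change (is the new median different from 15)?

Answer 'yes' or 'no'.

Answer: yes

Derivation:
Old median = 15
Insert x = 4
New median = 29/2
Changed? yes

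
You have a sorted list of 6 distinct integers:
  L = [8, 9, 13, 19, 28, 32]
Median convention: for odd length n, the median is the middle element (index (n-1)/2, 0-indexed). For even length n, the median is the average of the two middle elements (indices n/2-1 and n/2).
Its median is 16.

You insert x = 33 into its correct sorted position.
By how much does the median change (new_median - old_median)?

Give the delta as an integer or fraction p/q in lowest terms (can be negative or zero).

Answer: 3

Derivation:
Old median = 16
After inserting x = 33: new sorted = [8, 9, 13, 19, 28, 32, 33]
New median = 19
Delta = 19 - 16 = 3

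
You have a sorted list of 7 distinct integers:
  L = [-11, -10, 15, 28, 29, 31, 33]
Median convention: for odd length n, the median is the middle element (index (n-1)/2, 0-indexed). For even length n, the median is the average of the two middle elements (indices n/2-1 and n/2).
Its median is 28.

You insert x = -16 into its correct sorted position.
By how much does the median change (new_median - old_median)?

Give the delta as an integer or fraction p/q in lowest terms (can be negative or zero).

Answer: -13/2

Derivation:
Old median = 28
After inserting x = -16: new sorted = [-16, -11, -10, 15, 28, 29, 31, 33]
New median = 43/2
Delta = 43/2 - 28 = -13/2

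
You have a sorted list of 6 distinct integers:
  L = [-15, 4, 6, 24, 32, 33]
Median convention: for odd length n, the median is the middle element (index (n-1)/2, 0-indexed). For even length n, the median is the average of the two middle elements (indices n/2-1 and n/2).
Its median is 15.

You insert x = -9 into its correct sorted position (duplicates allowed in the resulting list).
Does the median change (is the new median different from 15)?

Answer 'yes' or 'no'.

Answer: yes

Derivation:
Old median = 15
Insert x = -9
New median = 6
Changed? yes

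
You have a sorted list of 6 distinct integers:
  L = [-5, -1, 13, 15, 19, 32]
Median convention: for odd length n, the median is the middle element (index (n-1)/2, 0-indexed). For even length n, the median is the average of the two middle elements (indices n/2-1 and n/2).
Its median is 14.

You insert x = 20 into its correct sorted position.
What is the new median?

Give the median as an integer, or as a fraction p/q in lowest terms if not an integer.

Old list (sorted, length 6): [-5, -1, 13, 15, 19, 32]
Old median = 14
Insert x = 20
Old length even (6). Middle pair: indices 2,3 = 13,15.
New length odd (7). New median = single middle element.
x = 20: 5 elements are < x, 1 elements are > x.
New sorted list: [-5, -1, 13, 15, 19, 20, 32]
New median = 15

Answer: 15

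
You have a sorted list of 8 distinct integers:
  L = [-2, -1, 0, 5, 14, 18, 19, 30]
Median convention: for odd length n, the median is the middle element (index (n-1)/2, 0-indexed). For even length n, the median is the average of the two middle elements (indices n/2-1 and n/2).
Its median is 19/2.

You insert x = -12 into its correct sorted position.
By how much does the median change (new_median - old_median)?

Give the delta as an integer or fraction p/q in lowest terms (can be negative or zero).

Answer: -9/2

Derivation:
Old median = 19/2
After inserting x = -12: new sorted = [-12, -2, -1, 0, 5, 14, 18, 19, 30]
New median = 5
Delta = 5 - 19/2 = -9/2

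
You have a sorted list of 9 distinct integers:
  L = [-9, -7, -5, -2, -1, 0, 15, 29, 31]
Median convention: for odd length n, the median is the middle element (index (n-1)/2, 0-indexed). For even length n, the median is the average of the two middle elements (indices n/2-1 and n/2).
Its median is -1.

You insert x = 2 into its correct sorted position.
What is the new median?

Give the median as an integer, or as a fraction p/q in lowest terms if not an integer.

Old list (sorted, length 9): [-9, -7, -5, -2, -1, 0, 15, 29, 31]
Old median = -1
Insert x = 2
Old length odd (9). Middle was index 4 = -1.
New length even (10). New median = avg of two middle elements.
x = 2: 6 elements are < x, 3 elements are > x.
New sorted list: [-9, -7, -5, -2, -1, 0, 2, 15, 29, 31]
New median = -1/2

Answer: -1/2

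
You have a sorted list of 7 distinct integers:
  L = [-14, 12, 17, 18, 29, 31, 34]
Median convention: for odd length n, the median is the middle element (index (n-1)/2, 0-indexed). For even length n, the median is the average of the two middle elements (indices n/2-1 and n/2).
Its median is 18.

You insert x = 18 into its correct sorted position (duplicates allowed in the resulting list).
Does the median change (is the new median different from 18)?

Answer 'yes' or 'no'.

Old median = 18
Insert x = 18
New median = 18
Changed? no

Answer: no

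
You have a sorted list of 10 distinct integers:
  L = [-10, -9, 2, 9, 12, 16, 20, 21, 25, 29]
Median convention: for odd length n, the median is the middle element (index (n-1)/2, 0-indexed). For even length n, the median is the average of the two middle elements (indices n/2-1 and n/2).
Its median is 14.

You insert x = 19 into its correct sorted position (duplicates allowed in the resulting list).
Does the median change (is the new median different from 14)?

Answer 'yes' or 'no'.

Answer: yes

Derivation:
Old median = 14
Insert x = 19
New median = 16
Changed? yes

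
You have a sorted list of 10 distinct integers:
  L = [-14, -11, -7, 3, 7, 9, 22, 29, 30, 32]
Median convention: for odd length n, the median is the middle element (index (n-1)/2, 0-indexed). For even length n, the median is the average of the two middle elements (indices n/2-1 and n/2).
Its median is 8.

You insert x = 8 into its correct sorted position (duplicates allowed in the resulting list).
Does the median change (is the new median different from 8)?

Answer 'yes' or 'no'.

Old median = 8
Insert x = 8
New median = 8
Changed? no

Answer: no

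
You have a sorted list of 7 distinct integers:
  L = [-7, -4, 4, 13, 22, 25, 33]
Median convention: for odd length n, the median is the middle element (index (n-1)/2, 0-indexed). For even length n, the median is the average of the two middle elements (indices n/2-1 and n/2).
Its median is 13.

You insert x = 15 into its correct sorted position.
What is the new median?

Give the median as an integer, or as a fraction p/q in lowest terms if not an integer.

Answer: 14

Derivation:
Old list (sorted, length 7): [-7, -4, 4, 13, 22, 25, 33]
Old median = 13
Insert x = 15
Old length odd (7). Middle was index 3 = 13.
New length even (8). New median = avg of two middle elements.
x = 15: 4 elements are < x, 3 elements are > x.
New sorted list: [-7, -4, 4, 13, 15, 22, 25, 33]
New median = 14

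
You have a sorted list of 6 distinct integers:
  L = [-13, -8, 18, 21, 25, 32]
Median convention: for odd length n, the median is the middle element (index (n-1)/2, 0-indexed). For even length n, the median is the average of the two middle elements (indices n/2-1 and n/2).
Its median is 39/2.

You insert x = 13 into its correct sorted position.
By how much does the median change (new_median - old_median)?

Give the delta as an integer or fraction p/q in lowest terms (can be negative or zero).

Answer: -3/2

Derivation:
Old median = 39/2
After inserting x = 13: new sorted = [-13, -8, 13, 18, 21, 25, 32]
New median = 18
Delta = 18 - 39/2 = -3/2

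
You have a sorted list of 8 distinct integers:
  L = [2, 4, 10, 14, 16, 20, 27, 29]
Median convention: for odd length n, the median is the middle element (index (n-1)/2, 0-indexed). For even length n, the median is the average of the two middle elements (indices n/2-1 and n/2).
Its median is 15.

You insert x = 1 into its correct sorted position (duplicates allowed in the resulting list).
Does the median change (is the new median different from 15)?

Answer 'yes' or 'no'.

Old median = 15
Insert x = 1
New median = 14
Changed? yes

Answer: yes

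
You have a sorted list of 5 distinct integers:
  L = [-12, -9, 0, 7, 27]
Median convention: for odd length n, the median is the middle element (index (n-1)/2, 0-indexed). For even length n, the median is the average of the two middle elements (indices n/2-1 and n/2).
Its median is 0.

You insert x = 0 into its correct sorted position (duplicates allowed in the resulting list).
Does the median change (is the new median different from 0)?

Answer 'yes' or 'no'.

Old median = 0
Insert x = 0
New median = 0
Changed? no

Answer: no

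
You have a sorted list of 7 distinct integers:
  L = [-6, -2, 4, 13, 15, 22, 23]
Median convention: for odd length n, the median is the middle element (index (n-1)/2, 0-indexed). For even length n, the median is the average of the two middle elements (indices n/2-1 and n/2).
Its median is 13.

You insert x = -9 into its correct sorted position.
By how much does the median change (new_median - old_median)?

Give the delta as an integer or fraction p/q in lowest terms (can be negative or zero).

Answer: -9/2

Derivation:
Old median = 13
After inserting x = -9: new sorted = [-9, -6, -2, 4, 13, 15, 22, 23]
New median = 17/2
Delta = 17/2 - 13 = -9/2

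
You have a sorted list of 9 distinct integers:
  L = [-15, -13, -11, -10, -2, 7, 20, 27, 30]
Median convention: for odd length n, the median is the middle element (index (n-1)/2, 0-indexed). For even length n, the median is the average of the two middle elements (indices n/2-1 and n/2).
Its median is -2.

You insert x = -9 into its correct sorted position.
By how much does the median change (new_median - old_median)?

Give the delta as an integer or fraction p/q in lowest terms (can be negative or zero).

Answer: -7/2

Derivation:
Old median = -2
After inserting x = -9: new sorted = [-15, -13, -11, -10, -9, -2, 7, 20, 27, 30]
New median = -11/2
Delta = -11/2 - -2 = -7/2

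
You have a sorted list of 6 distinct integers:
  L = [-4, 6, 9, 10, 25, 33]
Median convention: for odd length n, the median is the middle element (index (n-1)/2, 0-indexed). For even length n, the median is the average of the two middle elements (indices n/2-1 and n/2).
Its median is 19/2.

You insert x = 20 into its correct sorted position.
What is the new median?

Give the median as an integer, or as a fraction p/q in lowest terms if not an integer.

Answer: 10

Derivation:
Old list (sorted, length 6): [-4, 6, 9, 10, 25, 33]
Old median = 19/2
Insert x = 20
Old length even (6). Middle pair: indices 2,3 = 9,10.
New length odd (7). New median = single middle element.
x = 20: 4 elements are < x, 2 elements are > x.
New sorted list: [-4, 6, 9, 10, 20, 25, 33]
New median = 10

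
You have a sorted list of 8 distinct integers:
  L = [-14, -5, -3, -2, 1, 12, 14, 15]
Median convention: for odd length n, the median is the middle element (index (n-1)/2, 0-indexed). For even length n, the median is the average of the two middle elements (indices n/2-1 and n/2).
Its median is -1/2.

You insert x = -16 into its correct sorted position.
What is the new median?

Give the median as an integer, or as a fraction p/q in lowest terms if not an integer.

Answer: -2

Derivation:
Old list (sorted, length 8): [-14, -5, -3, -2, 1, 12, 14, 15]
Old median = -1/2
Insert x = -16
Old length even (8). Middle pair: indices 3,4 = -2,1.
New length odd (9). New median = single middle element.
x = -16: 0 elements are < x, 8 elements are > x.
New sorted list: [-16, -14, -5, -3, -2, 1, 12, 14, 15]
New median = -2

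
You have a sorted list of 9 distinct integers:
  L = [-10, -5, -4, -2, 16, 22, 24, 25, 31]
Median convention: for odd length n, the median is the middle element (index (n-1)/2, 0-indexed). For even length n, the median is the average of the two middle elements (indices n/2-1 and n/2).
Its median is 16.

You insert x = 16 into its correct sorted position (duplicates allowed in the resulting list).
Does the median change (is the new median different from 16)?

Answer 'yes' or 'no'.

Answer: no

Derivation:
Old median = 16
Insert x = 16
New median = 16
Changed? no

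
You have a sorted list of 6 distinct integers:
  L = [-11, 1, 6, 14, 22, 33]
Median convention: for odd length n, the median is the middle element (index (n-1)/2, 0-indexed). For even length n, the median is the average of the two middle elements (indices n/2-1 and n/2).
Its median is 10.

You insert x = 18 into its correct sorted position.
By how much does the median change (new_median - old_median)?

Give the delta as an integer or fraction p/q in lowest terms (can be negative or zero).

Old median = 10
After inserting x = 18: new sorted = [-11, 1, 6, 14, 18, 22, 33]
New median = 14
Delta = 14 - 10 = 4

Answer: 4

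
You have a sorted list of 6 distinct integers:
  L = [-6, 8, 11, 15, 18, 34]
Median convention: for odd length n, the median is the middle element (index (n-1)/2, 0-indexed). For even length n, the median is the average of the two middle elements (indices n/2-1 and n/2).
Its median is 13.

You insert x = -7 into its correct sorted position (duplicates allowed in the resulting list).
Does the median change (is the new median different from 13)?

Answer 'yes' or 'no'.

Answer: yes

Derivation:
Old median = 13
Insert x = -7
New median = 11
Changed? yes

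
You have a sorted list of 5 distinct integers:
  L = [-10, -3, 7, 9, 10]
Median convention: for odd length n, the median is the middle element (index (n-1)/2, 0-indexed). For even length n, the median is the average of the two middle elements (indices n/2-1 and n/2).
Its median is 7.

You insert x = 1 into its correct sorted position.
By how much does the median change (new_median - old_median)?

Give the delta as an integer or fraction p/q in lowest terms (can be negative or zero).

Old median = 7
After inserting x = 1: new sorted = [-10, -3, 1, 7, 9, 10]
New median = 4
Delta = 4 - 7 = -3

Answer: -3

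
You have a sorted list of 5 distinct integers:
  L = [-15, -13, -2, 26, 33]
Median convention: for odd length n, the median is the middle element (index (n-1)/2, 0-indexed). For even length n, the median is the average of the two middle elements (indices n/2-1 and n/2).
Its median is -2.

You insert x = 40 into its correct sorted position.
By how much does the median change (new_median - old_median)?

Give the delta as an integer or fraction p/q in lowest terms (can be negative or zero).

Old median = -2
After inserting x = 40: new sorted = [-15, -13, -2, 26, 33, 40]
New median = 12
Delta = 12 - -2 = 14

Answer: 14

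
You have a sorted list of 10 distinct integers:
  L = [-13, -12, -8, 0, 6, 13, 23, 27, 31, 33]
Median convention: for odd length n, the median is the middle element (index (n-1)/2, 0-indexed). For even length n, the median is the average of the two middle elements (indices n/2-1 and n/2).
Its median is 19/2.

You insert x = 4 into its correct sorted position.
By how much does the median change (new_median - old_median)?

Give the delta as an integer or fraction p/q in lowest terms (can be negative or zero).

Answer: -7/2

Derivation:
Old median = 19/2
After inserting x = 4: new sorted = [-13, -12, -8, 0, 4, 6, 13, 23, 27, 31, 33]
New median = 6
Delta = 6 - 19/2 = -7/2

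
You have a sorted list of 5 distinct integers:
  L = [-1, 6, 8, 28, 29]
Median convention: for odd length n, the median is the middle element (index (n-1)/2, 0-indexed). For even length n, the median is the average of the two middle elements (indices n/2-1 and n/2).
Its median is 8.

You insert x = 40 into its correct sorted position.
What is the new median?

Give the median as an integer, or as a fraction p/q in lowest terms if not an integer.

Old list (sorted, length 5): [-1, 6, 8, 28, 29]
Old median = 8
Insert x = 40
Old length odd (5). Middle was index 2 = 8.
New length even (6). New median = avg of two middle elements.
x = 40: 5 elements are < x, 0 elements are > x.
New sorted list: [-1, 6, 8, 28, 29, 40]
New median = 18

Answer: 18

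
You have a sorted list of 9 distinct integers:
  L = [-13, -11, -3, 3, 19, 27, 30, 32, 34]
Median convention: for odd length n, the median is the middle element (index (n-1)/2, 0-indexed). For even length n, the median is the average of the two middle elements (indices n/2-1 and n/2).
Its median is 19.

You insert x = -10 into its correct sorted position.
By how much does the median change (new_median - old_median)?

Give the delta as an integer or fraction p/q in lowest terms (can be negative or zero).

Old median = 19
After inserting x = -10: new sorted = [-13, -11, -10, -3, 3, 19, 27, 30, 32, 34]
New median = 11
Delta = 11 - 19 = -8

Answer: -8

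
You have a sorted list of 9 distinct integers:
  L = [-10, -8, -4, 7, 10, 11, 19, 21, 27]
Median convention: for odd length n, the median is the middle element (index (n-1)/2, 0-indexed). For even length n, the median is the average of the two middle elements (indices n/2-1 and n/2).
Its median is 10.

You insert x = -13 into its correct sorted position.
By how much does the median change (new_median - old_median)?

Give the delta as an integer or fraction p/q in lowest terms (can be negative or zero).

Old median = 10
After inserting x = -13: new sorted = [-13, -10, -8, -4, 7, 10, 11, 19, 21, 27]
New median = 17/2
Delta = 17/2 - 10 = -3/2

Answer: -3/2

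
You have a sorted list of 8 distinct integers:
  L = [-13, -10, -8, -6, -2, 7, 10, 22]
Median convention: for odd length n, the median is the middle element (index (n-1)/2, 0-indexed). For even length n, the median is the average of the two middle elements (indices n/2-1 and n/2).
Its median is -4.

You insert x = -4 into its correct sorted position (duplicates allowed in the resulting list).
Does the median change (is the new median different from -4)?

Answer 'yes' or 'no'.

Old median = -4
Insert x = -4
New median = -4
Changed? no

Answer: no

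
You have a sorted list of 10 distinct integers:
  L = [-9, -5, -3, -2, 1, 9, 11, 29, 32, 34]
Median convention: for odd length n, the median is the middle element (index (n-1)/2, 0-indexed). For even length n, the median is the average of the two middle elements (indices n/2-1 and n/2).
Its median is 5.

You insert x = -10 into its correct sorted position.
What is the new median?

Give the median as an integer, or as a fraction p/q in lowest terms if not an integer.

Answer: 1

Derivation:
Old list (sorted, length 10): [-9, -5, -3, -2, 1, 9, 11, 29, 32, 34]
Old median = 5
Insert x = -10
Old length even (10). Middle pair: indices 4,5 = 1,9.
New length odd (11). New median = single middle element.
x = -10: 0 elements are < x, 10 elements are > x.
New sorted list: [-10, -9, -5, -3, -2, 1, 9, 11, 29, 32, 34]
New median = 1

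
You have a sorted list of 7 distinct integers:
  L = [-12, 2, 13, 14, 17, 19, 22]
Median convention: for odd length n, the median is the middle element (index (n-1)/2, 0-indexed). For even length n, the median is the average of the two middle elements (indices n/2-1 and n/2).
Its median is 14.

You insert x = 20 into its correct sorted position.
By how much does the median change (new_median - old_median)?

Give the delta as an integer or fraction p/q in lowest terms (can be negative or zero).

Answer: 3/2

Derivation:
Old median = 14
After inserting x = 20: new sorted = [-12, 2, 13, 14, 17, 19, 20, 22]
New median = 31/2
Delta = 31/2 - 14 = 3/2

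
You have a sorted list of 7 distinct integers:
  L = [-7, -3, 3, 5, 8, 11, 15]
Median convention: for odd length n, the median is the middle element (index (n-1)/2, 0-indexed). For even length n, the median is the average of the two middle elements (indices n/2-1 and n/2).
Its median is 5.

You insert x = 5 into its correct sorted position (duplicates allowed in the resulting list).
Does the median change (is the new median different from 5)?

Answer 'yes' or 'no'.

Old median = 5
Insert x = 5
New median = 5
Changed? no

Answer: no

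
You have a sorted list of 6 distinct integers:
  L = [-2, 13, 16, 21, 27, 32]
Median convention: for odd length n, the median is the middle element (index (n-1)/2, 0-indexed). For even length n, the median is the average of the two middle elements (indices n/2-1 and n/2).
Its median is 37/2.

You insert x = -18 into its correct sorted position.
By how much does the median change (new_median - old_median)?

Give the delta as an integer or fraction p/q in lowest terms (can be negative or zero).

Old median = 37/2
After inserting x = -18: new sorted = [-18, -2, 13, 16, 21, 27, 32]
New median = 16
Delta = 16 - 37/2 = -5/2

Answer: -5/2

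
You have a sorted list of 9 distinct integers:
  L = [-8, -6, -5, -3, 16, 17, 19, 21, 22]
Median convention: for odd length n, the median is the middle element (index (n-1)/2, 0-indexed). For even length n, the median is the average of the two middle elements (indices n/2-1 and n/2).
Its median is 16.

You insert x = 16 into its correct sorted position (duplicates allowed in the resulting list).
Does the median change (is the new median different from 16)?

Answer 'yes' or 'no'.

Answer: no

Derivation:
Old median = 16
Insert x = 16
New median = 16
Changed? no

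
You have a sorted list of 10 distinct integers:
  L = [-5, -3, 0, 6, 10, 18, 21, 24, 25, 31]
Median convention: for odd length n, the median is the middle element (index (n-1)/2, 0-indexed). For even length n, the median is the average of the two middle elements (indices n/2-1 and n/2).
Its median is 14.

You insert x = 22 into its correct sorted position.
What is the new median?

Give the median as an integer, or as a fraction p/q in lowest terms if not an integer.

Old list (sorted, length 10): [-5, -3, 0, 6, 10, 18, 21, 24, 25, 31]
Old median = 14
Insert x = 22
Old length even (10). Middle pair: indices 4,5 = 10,18.
New length odd (11). New median = single middle element.
x = 22: 7 elements are < x, 3 elements are > x.
New sorted list: [-5, -3, 0, 6, 10, 18, 21, 22, 24, 25, 31]
New median = 18

Answer: 18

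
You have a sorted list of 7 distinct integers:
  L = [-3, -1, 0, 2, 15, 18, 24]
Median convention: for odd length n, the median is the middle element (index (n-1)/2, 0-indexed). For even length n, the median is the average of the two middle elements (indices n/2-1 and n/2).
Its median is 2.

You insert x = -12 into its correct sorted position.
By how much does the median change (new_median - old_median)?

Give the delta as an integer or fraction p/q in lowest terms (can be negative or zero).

Answer: -1

Derivation:
Old median = 2
After inserting x = -12: new sorted = [-12, -3, -1, 0, 2, 15, 18, 24]
New median = 1
Delta = 1 - 2 = -1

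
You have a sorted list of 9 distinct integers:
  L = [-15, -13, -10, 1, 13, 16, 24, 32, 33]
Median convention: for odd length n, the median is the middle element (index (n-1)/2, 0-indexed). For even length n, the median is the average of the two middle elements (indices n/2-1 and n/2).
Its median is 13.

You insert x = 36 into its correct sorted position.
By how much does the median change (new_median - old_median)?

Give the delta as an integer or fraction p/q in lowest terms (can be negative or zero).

Old median = 13
After inserting x = 36: new sorted = [-15, -13, -10, 1, 13, 16, 24, 32, 33, 36]
New median = 29/2
Delta = 29/2 - 13 = 3/2

Answer: 3/2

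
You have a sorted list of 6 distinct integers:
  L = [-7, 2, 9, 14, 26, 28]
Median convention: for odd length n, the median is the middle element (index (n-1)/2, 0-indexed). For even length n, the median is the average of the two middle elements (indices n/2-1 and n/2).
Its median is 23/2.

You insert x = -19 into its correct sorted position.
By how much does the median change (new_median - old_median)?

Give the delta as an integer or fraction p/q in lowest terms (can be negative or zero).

Answer: -5/2

Derivation:
Old median = 23/2
After inserting x = -19: new sorted = [-19, -7, 2, 9, 14, 26, 28]
New median = 9
Delta = 9 - 23/2 = -5/2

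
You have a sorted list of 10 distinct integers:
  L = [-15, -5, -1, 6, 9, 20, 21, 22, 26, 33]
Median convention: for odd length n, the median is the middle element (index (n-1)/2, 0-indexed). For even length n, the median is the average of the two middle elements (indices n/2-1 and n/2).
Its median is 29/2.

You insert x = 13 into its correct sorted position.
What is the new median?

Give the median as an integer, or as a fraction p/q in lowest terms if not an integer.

Old list (sorted, length 10): [-15, -5, -1, 6, 9, 20, 21, 22, 26, 33]
Old median = 29/2
Insert x = 13
Old length even (10). Middle pair: indices 4,5 = 9,20.
New length odd (11). New median = single middle element.
x = 13: 5 elements are < x, 5 elements are > x.
New sorted list: [-15, -5, -1, 6, 9, 13, 20, 21, 22, 26, 33]
New median = 13

Answer: 13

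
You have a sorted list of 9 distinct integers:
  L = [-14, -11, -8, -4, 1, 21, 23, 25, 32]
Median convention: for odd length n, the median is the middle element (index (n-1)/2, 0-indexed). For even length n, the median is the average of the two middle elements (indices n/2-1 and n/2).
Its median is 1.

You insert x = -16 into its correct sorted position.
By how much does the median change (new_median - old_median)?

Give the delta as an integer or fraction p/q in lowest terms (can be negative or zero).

Old median = 1
After inserting x = -16: new sorted = [-16, -14, -11, -8, -4, 1, 21, 23, 25, 32]
New median = -3/2
Delta = -3/2 - 1 = -5/2

Answer: -5/2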